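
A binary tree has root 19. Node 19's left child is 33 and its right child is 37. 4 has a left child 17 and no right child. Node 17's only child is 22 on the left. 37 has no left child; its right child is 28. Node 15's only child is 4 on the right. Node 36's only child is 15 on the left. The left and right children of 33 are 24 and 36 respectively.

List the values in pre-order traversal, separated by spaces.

Pre-order visits the node, then its left subtree, then its right subtree.
Visit 19.
At 19: go left to 33.
  Visit 33.
  At 33: go left to 24.
    24 is a leaf — visit 24.
  At 33: go right to 36.
    Visit 36.
    At 36: go left to 15.
      Visit 15.
      At 15: no left child.
      At 15: go right to 4.
        Visit 4.
        At 4: go left to 17.
          Visit 17.
          At 17: go left to 22.
            22 is a leaf — visit 22.
          At 17: no right child.
        At 4: no right child.
    At 36: no right child.
At 19: go right to 37.
  Visit 37.
  At 37: no left child.
  At 37: go right to 28.
    28 is a leaf — visit 28.

19 33 24 36 15 4 17 22 37 28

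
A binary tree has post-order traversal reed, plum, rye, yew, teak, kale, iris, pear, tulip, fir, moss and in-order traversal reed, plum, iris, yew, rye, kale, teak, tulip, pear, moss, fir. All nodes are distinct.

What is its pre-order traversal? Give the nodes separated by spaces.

The last element of post-order is the root; it splits in-order into left and right subtrees.
Root moss: left subtree has 9 nodes {reed, plum, iris, yew, rye, kale, teak, tulip, pear}, right has 1 {fir}.
  Root tulip: left subtree has 7 nodes {reed, plum, iris, yew, rye, kale, teak}, right has 1 {pear}.
    Root iris: left subtree has 2 nodes {reed, plum}, right has 4 {yew, rye, kale, teak}.
      Root plum: left subtree has 1 node {reed}, right has 0 { }.
      Root kale: left subtree has 2 nodes {yew, rye}, right has 1 {teak}.
        Root yew: left subtree has 0 nodes { }, right has 1 {rye}.

moss tulip iris plum reed kale yew rye teak pear fir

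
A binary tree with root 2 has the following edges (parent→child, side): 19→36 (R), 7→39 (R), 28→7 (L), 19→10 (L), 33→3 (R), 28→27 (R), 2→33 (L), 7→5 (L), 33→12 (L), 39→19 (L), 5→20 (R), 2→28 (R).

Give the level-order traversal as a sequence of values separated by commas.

Level-order visits nodes level by level from the root, left to right within each level.
Level 0: 2
Level 1: 33, 28
Level 2: 12, 3, 7, 27
Level 3: 5, 39
Level 4: 20, 19
Level 5: 10, 36

2, 33, 28, 12, 3, 7, 27, 5, 39, 20, 19, 10, 36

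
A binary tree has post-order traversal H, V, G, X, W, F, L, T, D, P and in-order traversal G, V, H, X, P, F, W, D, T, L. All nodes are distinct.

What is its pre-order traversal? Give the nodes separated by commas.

P, X, G, V, H, D, F, W, T, L

The last element of post-order is the root; it splits in-order into left and right subtrees.
Root P: left subtree has 4 nodes {G, V, H, X}, right has 5 {F, W, D, T, L}.
  Root X: left subtree has 3 nodes {G, V, H}, right has 0 { }.
    Root G: left subtree has 0 nodes { }, right has 2 {V, H}.
      Root V: left subtree has 0 nodes { }, right has 1 {H}.
  Root D: left subtree has 2 nodes {F, W}, right has 2 {T, L}.
    Root F: left subtree has 0 nodes { }, right has 1 {W}.
    Root T: left subtree has 0 nodes { }, right has 1 {L}.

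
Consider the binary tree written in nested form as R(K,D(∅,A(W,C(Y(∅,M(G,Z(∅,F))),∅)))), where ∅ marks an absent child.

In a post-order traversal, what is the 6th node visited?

M

Post-order visits the left subtree, then the right subtree, then the node.
At R: go left to K.
  K is a leaf — visit K.
At R: go right to D.
  At D: no left child.
  At D: go right to A.
    At A: go left to W.
      W is a leaf — visit W.
    At A: go right to C.
      At C: go left to Y.
        At Y: no left child.
        At Y: go right to M.
          At M: go left to G.
            G is a leaf — visit G.
          At M: go right to Z.
            At Z: no left child.
            At Z: go right to F.
              F is a leaf — visit F.
            Visit Z.
          Visit M.
        Visit Y.
      At C: no right child.
      Visit C.
    Visit A.
  Visit D.
Visit R.
Full post-order sequence: K, W, G, F, Z, M, Y, C, A, D, R.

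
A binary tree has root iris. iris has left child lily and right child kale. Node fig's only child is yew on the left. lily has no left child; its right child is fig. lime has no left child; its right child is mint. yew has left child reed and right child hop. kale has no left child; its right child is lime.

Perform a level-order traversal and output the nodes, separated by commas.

Level-order visits nodes level by level from the root, left to right within each level.
Level 0: iris
Level 1: lily, kale
Level 2: fig, lime
Level 3: yew, mint
Level 4: reed, hop

iris, lily, kale, fig, lime, yew, mint, reed, hop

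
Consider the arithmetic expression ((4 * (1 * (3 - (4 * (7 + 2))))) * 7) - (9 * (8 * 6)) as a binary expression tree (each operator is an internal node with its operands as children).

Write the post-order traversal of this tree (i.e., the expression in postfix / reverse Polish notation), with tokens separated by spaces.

Post-order on an expression tree gives postfix notation: for each operator, emit left operand, right operand, then the operator.

4 1 3 4 7 2 + * - * * 7 * 9 8 6 * * -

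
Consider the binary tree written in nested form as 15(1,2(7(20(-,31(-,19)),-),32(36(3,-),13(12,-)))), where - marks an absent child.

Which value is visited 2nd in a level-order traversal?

1

Level-order visits nodes level by level from the root, left to right within each level.
Level 0: 15
Level 1: 1, 2
Level 2: 7, 32
Level 3: 20, 36, 13
Level 4: 31, 3, 12
Level 5: 19
Full level-order sequence: 15, 1, 2, 7, 32, 20, 36, 13, 31, 3, 12, 19.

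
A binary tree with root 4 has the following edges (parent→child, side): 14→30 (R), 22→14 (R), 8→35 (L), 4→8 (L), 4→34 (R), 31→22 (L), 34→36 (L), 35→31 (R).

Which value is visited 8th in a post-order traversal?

Post-order visits the left subtree, then the right subtree, then the node.
At 4: go left to 8.
  At 8: go left to 35.
    At 35: no left child.
    At 35: go right to 31.
      At 31: go left to 22.
        At 22: no left child.
        At 22: go right to 14.
          At 14: no left child.
          At 14: go right to 30.
            30 is a leaf — visit 30.
          Visit 14.
        Visit 22.
      At 31: no right child.
      Visit 31.
    Visit 35.
  At 8: no right child.
  Visit 8.
At 4: go right to 34.
  At 34: go left to 36.
    36 is a leaf — visit 36.
  At 34: no right child.
  Visit 34.
Visit 4.
Full post-order sequence: 30, 14, 22, 31, 35, 8, 36, 34, 4.

34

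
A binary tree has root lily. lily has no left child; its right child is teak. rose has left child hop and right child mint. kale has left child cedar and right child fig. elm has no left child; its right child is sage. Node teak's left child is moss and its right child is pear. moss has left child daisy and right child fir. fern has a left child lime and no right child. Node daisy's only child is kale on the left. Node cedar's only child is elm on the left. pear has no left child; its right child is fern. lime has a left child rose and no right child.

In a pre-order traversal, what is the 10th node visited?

fir

Pre-order visits the node, then its left subtree, then its right subtree.
Visit lily.
At lily: no left child.
At lily: go right to teak.
  Visit teak.
  At teak: go left to moss.
    Visit moss.
    At moss: go left to daisy.
      Visit daisy.
      At daisy: go left to kale.
        Visit kale.
        At kale: go left to cedar.
          Visit cedar.
          At cedar: go left to elm.
            Visit elm.
            At elm: no left child.
            At elm: go right to sage.
              sage is a leaf — visit sage.
          At cedar: no right child.
        At kale: go right to fig.
          fig is a leaf — visit fig.
      At daisy: no right child.
    At moss: go right to fir.
      fir is a leaf — visit fir.
  At teak: go right to pear.
    Visit pear.
    At pear: no left child.
    At pear: go right to fern.
      Visit fern.
      At fern: go left to lime.
        Visit lime.
        At lime: go left to rose.
          Visit rose.
          At rose: go left to hop.
            hop is a leaf — visit hop.
          At rose: go right to mint.
            mint is a leaf — visit mint.
        At lime: no right child.
      At fern: no right child.
Full pre-order sequence: lily, teak, moss, daisy, kale, cedar, elm, sage, fig, fir, pear, fern, lime, rose, hop, mint.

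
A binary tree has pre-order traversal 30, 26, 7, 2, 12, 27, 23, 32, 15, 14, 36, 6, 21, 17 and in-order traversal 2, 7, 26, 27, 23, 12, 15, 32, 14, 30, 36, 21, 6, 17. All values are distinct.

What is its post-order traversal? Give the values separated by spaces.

2 7 23 27 15 14 32 12 26 21 17 6 36 30

The first element of pre-order is the root; it splits in-order into left and right subtrees.
Root 30: left subtree has 9 nodes {2, 7, 26, 27, 23, 12, 15, 32, 14}, right has 4 {36, 21, 6, 17}.
  Root 26: left subtree has 2 nodes {2, 7}, right has 6 {27, 23, 12, 15, 32, 14}.
    Root 7: left subtree has 1 node {2}, right has 0 { }.
    Root 12: left subtree has 2 nodes {27, 23}, right has 3 {15, 32, 14}.
      Root 27: left subtree has 0 nodes { }, right has 1 {23}.
      Root 32: left subtree has 1 node {15}, right has 1 {14}.
  Root 36: left subtree has 0 nodes { }, right has 3 {21, 6, 17}.
    Root 6: left subtree has 1 node {21}, right has 1 {17}.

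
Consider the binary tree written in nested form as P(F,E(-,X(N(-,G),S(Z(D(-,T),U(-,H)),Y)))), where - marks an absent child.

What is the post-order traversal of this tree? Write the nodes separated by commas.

F, G, N, T, D, H, U, Z, Y, S, X, E, P

Post-order visits the left subtree, then the right subtree, then the node.
At P: go left to F.
  F is a leaf — visit F.
At P: go right to E.
  At E: no left child.
  At E: go right to X.
    At X: go left to N.
      At N: no left child.
      At N: go right to G.
        G is a leaf — visit G.
      Visit N.
    At X: go right to S.
      At S: go left to Z.
        At Z: go left to D.
          At D: no left child.
          At D: go right to T.
            T is a leaf — visit T.
          Visit D.
        At Z: go right to U.
          At U: no left child.
          At U: go right to H.
            H is a leaf — visit H.
          Visit U.
        Visit Z.
      At S: go right to Y.
        Y is a leaf — visit Y.
      Visit S.
    Visit X.
  Visit E.
Visit P.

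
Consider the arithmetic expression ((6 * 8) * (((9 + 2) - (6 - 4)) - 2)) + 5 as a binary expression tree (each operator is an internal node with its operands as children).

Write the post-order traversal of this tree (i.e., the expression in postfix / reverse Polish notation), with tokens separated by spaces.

6 8 * 9 2 + 6 4 - - 2 - * 5 +

Post-order on an expression tree gives postfix notation: for each operator, emit left operand, right operand, then the operator.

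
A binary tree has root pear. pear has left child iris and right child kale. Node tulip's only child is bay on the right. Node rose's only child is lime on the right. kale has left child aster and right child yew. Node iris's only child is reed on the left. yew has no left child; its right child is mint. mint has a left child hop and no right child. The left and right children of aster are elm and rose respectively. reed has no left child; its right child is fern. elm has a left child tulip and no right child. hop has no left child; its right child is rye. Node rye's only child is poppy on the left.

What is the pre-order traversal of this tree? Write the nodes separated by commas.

pear, iris, reed, fern, kale, aster, elm, tulip, bay, rose, lime, yew, mint, hop, rye, poppy

Pre-order visits the node, then its left subtree, then its right subtree.
Visit pear.
At pear: go left to iris.
  Visit iris.
  At iris: go left to reed.
    Visit reed.
    At reed: no left child.
    At reed: go right to fern.
      fern is a leaf — visit fern.
  At iris: no right child.
At pear: go right to kale.
  Visit kale.
  At kale: go left to aster.
    Visit aster.
    At aster: go left to elm.
      Visit elm.
      At elm: go left to tulip.
        Visit tulip.
        At tulip: no left child.
        At tulip: go right to bay.
          bay is a leaf — visit bay.
      At elm: no right child.
    At aster: go right to rose.
      Visit rose.
      At rose: no left child.
      At rose: go right to lime.
        lime is a leaf — visit lime.
  At kale: go right to yew.
    Visit yew.
    At yew: no left child.
    At yew: go right to mint.
      Visit mint.
      At mint: go left to hop.
        Visit hop.
        At hop: no left child.
        At hop: go right to rye.
          Visit rye.
          At rye: go left to poppy.
            poppy is a leaf — visit poppy.
          At rye: no right child.
      At mint: no right child.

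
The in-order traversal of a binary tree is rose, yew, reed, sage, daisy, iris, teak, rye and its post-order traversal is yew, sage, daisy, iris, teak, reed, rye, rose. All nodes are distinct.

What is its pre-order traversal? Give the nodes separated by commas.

The last element of post-order is the root; it splits in-order into left and right subtrees.
Root rose: left subtree has 0 nodes { }, right has 7 {yew, reed, sage, daisy, iris, teak, rye}.
  Root rye: left subtree has 6 nodes {yew, reed, sage, daisy, iris, teak}, right has 0 { }.
    Root reed: left subtree has 1 node {yew}, right has 4 {sage, daisy, iris, teak}.
      Root teak: left subtree has 3 nodes {sage, daisy, iris}, right has 0 { }.
        Root iris: left subtree has 2 nodes {sage, daisy}, right has 0 { }.
          Root daisy: left subtree has 1 node {sage}, right has 0 { }.

rose, rye, reed, yew, teak, iris, daisy, sage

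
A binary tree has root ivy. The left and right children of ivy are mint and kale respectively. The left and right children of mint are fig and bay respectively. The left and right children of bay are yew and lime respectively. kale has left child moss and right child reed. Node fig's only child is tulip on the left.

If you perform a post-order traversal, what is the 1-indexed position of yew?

Post-order visits the left subtree, then the right subtree, then the node.
At ivy: go left to mint.
  At mint: go left to fig.
    At fig: go left to tulip.
      tulip is a leaf — visit tulip.
    At fig: no right child.
    Visit fig.
  At mint: go right to bay.
    At bay: go left to yew.
      yew is a leaf — visit yew.
    At bay: go right to lime.
      lime is a leaf — visit lime.
    Visit bay.
  Visit mint.
At ivy: go right to kale.
  At kale: go left to moss.
    moss is a leaf — visit moss.
  At kale: go right to reed.
    reed is a leaf — visit reed.
  Visit kale.
Visit ivy.
Full post-order sequence: tulip, fig, yew, lime, bay, mint, moss, reed, kale, ivy.

3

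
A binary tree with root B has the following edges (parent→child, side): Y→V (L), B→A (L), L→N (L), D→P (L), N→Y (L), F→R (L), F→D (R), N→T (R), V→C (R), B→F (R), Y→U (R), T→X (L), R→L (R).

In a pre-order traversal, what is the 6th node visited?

Pre-order visits the node, then its left subtree, then its right subtree.
Visit B.
At B: go left to A.
  A is a leaf — visit A.
At B: go right to F.
  Visit F.
  At F: go left to R.
    Visit R.
    At R: no left child.
    At R: go right to L.
      Visit L.
      At L: go left to N.
        Visit N.
        At N: go left to Y.
          Visit Y.
          At Y: go left to V.
            Visit V.
            At V: no left child.
            At V: go right to C.
              C is a leaf — visit C.
          At Y: go right to U.
            U is a leaf — visit U.
        At N: go right to T.
          Visit T.
          At T: go left to X.
            X is a leaf — visit X.
          At T: no right child.
      At L: no right child.
  At F: go right to D.
    Visit D.
    At D: go left to P.
      P is a leaf — visit P.
    At D: no right child.
Full pre-order sequence: B, A, F, R, L, N, Y, V, C, U, T, X, D, P.

N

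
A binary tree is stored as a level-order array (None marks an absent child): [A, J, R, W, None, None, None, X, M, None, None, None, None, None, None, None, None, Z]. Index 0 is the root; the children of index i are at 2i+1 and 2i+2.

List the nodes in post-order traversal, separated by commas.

X, Z, M, W, J, R, A

Post-order visits the left subtree, then the right subtree, then the node.
At A: go left to J.
  At J: go left to W.
    At W: go left to X.
      X is a leaf — visit X.
    At W: go right to M.
      At M: go left to Z.
        Z is a leaf — visit Z.
      At M: no right child.
      Visit M.
    Visit W.
  At J: no right child.
  Visit J.
At A: go right to R.
  R is a leaf — visit R.
Visit A.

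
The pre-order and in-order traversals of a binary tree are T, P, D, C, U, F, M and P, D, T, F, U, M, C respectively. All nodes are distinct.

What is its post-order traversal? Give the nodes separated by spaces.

The first element of pre-order is the root; it splits in-order into left and right subtrees.
Root T: left subtree has 2 nodes {P, D}, right has 4 {F, U, M, C}.
  Root P: left subtree has 0 nodes { }, right has 1 {D}.
  Root C: left subtree has 3 nodes {F, U, M}, right has 0 { }.
    Root U: left subtree has 1 node {F}, right has 1 {M}.

D P F M U C T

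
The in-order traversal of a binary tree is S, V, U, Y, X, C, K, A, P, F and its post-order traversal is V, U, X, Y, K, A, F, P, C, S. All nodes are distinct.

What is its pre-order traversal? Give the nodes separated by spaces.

S C Y U V X P A K F

The last element of post-order is the root; it splits in-order into left and right subtrees.
Root S: left subtree has 0 nodes { }, right has 9 {V, U, Y, X, C, K, A, P, F}.
  Root C: left subtree has 4 nodes {V, U, Y, X}, right has 4 {K, A, P, F}.
    Root Y: left subtree has 2 nodes {V, U}, right has 1 {X}.
      Root U: left subtree has 1 node {V}, right has 0 { }.
    Root P: left subtree has 2 nodes {K, A}, right has 1 {F}.
      Root A: left subtree has 1 node {K}, right has 0 { }.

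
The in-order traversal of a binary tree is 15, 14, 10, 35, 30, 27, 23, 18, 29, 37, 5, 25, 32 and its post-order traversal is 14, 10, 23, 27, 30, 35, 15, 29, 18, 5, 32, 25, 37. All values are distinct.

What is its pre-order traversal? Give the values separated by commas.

37, 18, 15, 35, 10, 14, 30, 27, 23, 29, 25, 5, 32

The last element of post-order is the root; it splits in-order into left and right subtrees.
Root 37: left subtree has 9 nodes {15, 14, 10, 35, 30, 27, 23, 18, 29}, right has 3 {5, 25, 32}.
  Root 18: left subtree has 7 nodes {15, 14, 10, 35, 30, 27, 23}, right has 1 {29}.
    Root 15: left subtree has 0 nodes { }, right has 6 {14, 10, 35, 30, 27, 23}.
      Root 35: left subtree has 2 nodes {14, 10}, right has 3 {30, 27, 23}.
        Root 10: left subtree has 1 node {14}, right has 0 { }.
        Root 30: left subtree has 0 nodes { }, right has 2 {27, 23}.
          Root 27: left subtree has 0 nodes { }, right has 1 {23}.
  Root 25: left subtree has 1 node {5}, right has 1 {32}.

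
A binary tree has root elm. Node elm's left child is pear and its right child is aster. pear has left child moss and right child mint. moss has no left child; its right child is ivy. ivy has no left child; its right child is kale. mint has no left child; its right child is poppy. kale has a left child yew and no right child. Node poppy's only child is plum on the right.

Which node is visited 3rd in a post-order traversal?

Post-order visits the left subtree, then the right subtree, then the node.
At elm: go left to pear.
  At pear: go left to moss.
    At moss: no left child.
    At moss: go right to ivy.
      At ivy: no left child.
      At ivy: go right to kale.
        At kale: go left to yew.
          yew is a leaf — visit yew.
        At kale: no right child.
        Visit kale.
      Visit ivy.
    Visit moss.
  At pear: go right to mint.
    At mint: no left child.
    At mint: go right to poppy.
      At poppy: no left child.
      At poppy: go right to plum.
        plum is a leaf — visit plum.
      Visit poppy.
    Visit mint.
  Visit pear.
At elm: go right to aster.
  aster is a leaf — visit aster.
Visit elm.
Full post-order sequence: yew, kale, ivy, moss, plum, poppy, mint, pear, aster, elm.

ivy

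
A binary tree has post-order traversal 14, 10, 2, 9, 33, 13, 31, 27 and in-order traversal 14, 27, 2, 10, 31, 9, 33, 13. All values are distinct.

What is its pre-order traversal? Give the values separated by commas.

The last element of post-order is the root; it splits in-order into left and right subtrees.
Root 27: left subtree has 1 node {14}, right has 6 {2, 10, 31, 9, 33, 13}.
  Root 31: left subtree has 2 nodes {2, 10}, right has 3 {9, 33, 13}.
    Root 2: left subtree has 0 nodes { }, right has 1 {10}.
    Root 13: left subtree has 2 nodes {9, 33}, right has 0 { }.
      Root 33: left subtree has 1 node {9}, right has 0 { }.

27, 14, 31, 2, 10, 13, 33, 9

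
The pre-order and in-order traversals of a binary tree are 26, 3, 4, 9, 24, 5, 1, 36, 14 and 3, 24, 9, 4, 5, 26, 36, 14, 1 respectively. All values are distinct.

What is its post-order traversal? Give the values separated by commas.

The first element of pre-order is the root; it splits in-order into left and right subtrees.
Root 26: left subtree has 5 nodes {3, 24, 9, 4, 5}, right has 3 {36, 14, 1}.
  Root 3: left subtree has 0 nodes { }, right has 4 {24, 9, 4, 5}.
    Root 4: left subtree has 2 nodes {24, 9}, right has 1 {5}.
      Root 9: left subtree has 1 node {24}, right has 0 { }.
  Root 1: left subtree has 2 nodes {36, 14}, right has 0 { }.
    Root 36: left subtree has 0 nodes { }, right has 1 {14}.

24, 9, 5, 4, 3, 14, 36, 1, 26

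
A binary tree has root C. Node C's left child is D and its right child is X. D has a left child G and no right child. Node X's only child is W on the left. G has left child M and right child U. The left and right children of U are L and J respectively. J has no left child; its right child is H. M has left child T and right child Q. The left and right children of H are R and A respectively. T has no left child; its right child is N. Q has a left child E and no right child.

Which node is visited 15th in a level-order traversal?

Level-order visits nodes level by level from the root, left to right within each level.
Level 0: C
Level 1: D, X
Level 2: G, W
Level 3: M, U
Level 4: T, Q, L, J
Level 5: N, E, H
Level 6: R, A
Full level-order sequence: C, D, X, G, W, M, U, T, Q, L, J, N, E, H, R, A.

R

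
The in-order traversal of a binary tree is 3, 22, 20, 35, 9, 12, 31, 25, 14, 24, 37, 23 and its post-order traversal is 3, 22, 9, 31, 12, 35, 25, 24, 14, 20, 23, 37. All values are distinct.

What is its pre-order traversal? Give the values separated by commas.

37, 20, 22, 3, 14, 25, 35, 12, 9, 31, 24, 23

The last element of post-order is the root; it splits in-order into left and right subtrees.
Root 37: left subtree has 10 nodes {3, 22, 20, 35, 9, 12, 31, 25, 14, 24}, right has 1 {23}.
  Root 20: left subtree has 2 nodes {3, 22}, right has 7 {35, 9, 12, 31, 25, 14, 24}.
    Root 22: left subtree has 1 node {3}, right has 0 { }.
    Root 14: left subtree has 5 nodes {35, 9, 12, 31, 25}, right has 1 {24}.
      Root 25: left subtree has 4 nodes {35, 9, 12, 31}, right has 0 { }.
        Root 35: left subtree has 0 nodes { }, right has 3 {9, 12, 31}.
          Root 12: left subtree has 1 node {9}, right has 1 {31}.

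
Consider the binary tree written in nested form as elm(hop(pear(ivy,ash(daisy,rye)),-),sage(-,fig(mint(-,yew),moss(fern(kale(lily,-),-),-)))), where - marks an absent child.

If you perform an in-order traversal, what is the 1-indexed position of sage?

In-order visits the left subtree, then the node, then the right subtree.
At elm: go left to hop.
  At hop: go left to pear.
    At pear: go left to ivy.
      ivy is a leaf — visit ivy.
    Visit pear.
    At pear: go right to ash.
      At ash: go left to daisy.
        daisy is a leaf — visit daisy.
      Visit ash.
      At ash: go right to rye.
        rye is a leaf — visit rye.
  Visit hop.
  At hop: no right child.
Visit elm.
At elm: go right to sage.
  At sage: no left child.
  Visit sage.
  At sage: go right to fig.
    At fig: go left to mint.
      At mint: no left child.
      Visit mint.
      At mint: go right to yew.
        yew is a leaf — visit yew.
    Visit fig.
    At fig: go right to moss.
      At moss: go left to fern.
        At fern: go left to kale.
          At kale: go left to lily.
            lily is a leaf — visit lily.
          Visit kale.
          At kale: no right child.
        Visit fern.
        At fern: no right child.
      Visit moss.
      At moss: no right child.
Full in-order sequence: ivy, pear, daisy, ash, rye, hop, elm, sage, mint, yew, fig, lily, kale, fern, moss.

8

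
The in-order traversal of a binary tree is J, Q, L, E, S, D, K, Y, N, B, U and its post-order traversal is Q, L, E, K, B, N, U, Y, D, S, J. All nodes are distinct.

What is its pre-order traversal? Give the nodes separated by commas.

The last element of post-order is the root; it splits in-order into left and right subtrees.
Root J: left subtree has 0 nodes { }, right has 10 {Q, L, E, S, D, K, Y, N, B, U}.
  Root S: left subtree has 3 nodes {Q, L, E}, right has 6 {D, K, Y, N, B, U}.
    Root E: left subtree has 2 nodes {Q, L}, right has 0 { }.
      Root L: left subtree has 1 node {Q}, right has 0 { }.
    Root D: left subtree has 0 nodes { }, right has 5 {K, Y, N, B, U}.
      Root Y: left subtree has 1 node {K}, right has 3 {N, B, U}.
        Root U: left subtree has 2 nodes {N, B}, right has 0 { }.
          Root N: left subtree has 0 nodes { }, right has 1 {B}.

J, S, E, L, Q, D, Y, K, U, N, B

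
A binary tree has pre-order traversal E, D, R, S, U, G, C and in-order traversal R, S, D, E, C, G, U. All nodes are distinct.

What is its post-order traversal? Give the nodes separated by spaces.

S R D C G U E

The first element of pre-order is the root; it splits in-order into left and right subtrees.
Root E: left subtree has 3 nodes {R, S, D}, right has 3 {C, G, U}.
  Root D: left subtree has 2 nodes {R, S}, right has 0 { }.
    Root R: left subtree has 0 nodes { }, right has 1 {S}.
  Root U: left subtree has 2 nodes {C, G}, right has 0 { }.
    Root G: left subtree has 1 node {C}, right has 0 { }.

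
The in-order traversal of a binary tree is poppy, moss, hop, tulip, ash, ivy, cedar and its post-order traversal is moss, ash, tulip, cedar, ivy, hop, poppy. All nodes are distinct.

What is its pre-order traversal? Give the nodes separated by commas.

poppy, hop, moss, ivy, tulip, ash, cedar

The last element of post-order is the root; it splits in-order into left and right subtrees.
Root poppy: left subtree has 0 nodes { }, right has 6 {moss, hop, tulip, ash, ivy, cedar}.
  Root hop: left subtree has 1 node {moss}, right has 4 {tulip, ash, ivy, cedar}.
    Root ivy: left subtree has 2 nodes {tulip, ash}, right has 1 {cedar}.
      Root tulip: left subtree has 0 nodes { }, right has 1 {ash}.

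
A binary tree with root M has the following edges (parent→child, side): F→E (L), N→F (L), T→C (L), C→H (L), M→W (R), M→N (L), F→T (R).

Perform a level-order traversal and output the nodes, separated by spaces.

Level-order visits nodes level by level from the root, left to right within each level.
Level 0: M
Level 1: N, W
Level 2: F
Level 3: E, T
Level 4: C
Level 5: H

M N W F E T C H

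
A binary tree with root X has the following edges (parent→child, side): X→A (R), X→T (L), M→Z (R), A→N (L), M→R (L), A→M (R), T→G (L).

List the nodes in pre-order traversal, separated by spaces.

X T G A N M R Z

Pre-order visits the node, then its left subtree, then its right subtree.
Visit X.
At X: go left to T.
  Visit T.
  At T: go left to G.
    G is a leaf — visit G.
  At T: no right child.
At X: go right to A.
  Visit A.
  At A: go left to N.
    N is a leaf — visit N.
  At A: go right to M.
    Visit M.
    At M: go left to R.
      R is a leaf — visit R.
    At M: go right to Z.
      Z is a leaf — visit Z.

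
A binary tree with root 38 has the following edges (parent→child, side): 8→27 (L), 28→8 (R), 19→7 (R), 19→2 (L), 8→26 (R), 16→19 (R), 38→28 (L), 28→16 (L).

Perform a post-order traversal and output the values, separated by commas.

Post-order visits the left subtree, then the right subtree, then the node.
At 38: go left to 28.
  At 28: go left to 16.
    At 16: no left child.
    At 16: go right to 19.
      At 19: go left to 2.
        2 is a leaf — visit 2.
      At 19: go right to 7.
        7 is a leaf — visit 7.
      Visit 19.
    Visit 16.
  At 28: go right to 8.
    At 8: go left to 27.
      27 is a leaf — visit 27.
    At 8: go right to 26.
      26 is a leaf — visit 26.
    Visit 8.
  Visit 28.
At 38: no right child.
Visit 38.

2, 7, 19, 16, 27, 26, 8, 28, 38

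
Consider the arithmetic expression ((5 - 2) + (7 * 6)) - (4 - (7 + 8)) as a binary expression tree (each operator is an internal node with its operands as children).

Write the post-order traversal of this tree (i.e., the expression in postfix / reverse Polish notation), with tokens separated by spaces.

Post-order on an expression tree gives postfix notation: for each operator, emit left operand, right operand, then the operator.

5 2 - 7 6 * + 4 7 8 + - -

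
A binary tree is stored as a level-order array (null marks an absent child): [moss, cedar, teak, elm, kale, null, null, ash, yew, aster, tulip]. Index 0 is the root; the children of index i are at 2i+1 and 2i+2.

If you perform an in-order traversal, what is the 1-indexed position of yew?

In-order visits the left subtree, then the node, then the right subtree.
At moss: go left to cedar.
  At cedar: go left to elm.
    At elm: go left to ash.
      ash is a leaf — visit ash.
    Visit elm.
    At elm: go right to yew.
      yew is a leaf — visit yew.
  Visit cedar.
  At cedar: go right to kale.
    At kale: go left to aster.
      aster is a leaf — visit aster.
    Visit kale.
    At kale: go right to tulip.
      tulip is a leaf — visit tulip.
Visit moss.
At moss: go right to teak.
  teak is a leaf — visit teak.
Full in-order sequence: ash, elm, yew, cedar, aster, kale, tulip, moss, teak.

3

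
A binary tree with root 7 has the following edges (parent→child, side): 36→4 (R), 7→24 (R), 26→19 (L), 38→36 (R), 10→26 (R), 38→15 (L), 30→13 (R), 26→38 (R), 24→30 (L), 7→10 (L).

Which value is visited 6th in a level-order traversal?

Level-order visits nodes level by level from the root, left to right within each level.
Level 0: 7
Level 1: 10, 24
Level 2: 26, 30
Level 3: 19, 38, 13
Level 4: 15, 36
Level 5: 4
Full level-order sequence: 7, 10, 24, 26, 30, 19, 38, 13, 15, 36, 4.

19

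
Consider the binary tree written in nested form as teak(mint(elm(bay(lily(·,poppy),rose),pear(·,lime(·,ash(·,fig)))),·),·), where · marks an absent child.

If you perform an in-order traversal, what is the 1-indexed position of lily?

1

In-order visits the left subtree, then the node, then the right subtree.
At teak: go left to mint.
  At mint: go left to elm.
    At elm: go left to bay.
      At bay: go left to lily.
        At lily: no left child.
        Visit lily.
        At lily: go right to poppy.
          poppy is a leaf — visit poppy.
      Visit bay.
      At bay: go right to rose.
        rose is a leaf — visit rose.
    Visit elm.
    At elm: go right to pear.
      At pear: no left child.
      Visit pear.
      At pear: go right to lime.
        At lime: no left child.
        Visit lime.
        At lime: go right to ash.
          At ash: no left child.
          Visit ash.
          At ash: go right to fig.
            fig is a leaf — visit fig.
  Visit mint.
  At mint: no right child.
Visit teak.
At teak: no right child.
Full in-order sequence: lily, poppy, bay, rose, elm, pear, lime, ash, fig, mint, teak.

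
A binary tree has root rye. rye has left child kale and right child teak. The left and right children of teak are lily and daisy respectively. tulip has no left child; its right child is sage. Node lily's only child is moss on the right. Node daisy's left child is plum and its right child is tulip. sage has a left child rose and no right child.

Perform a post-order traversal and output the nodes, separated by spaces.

kale moss lily plum rose sage tulip daisy teak rye

Post-order visits the left subtree, then the right subtree, then the node.
At rye: go left to kale.
  kale is a leaf — visit kale.
At rye: go right to teak.
  At teak: go left to lily.
    At lily: no left child.
    At lily: go right to moss.
      moss is a leaf — visit moss.
    Visit lily.
  At teak: go right to daisy.
    At daisy: go left to plum.
      plum is a leaf — visit plum.
    At daisy: go right to tulip.
      At tulip: no left child.
      At tulip: go right to sage.
        At sage: go left to rose.
          rose is a leaf — visit rose.
        At sage: no right child.
        Visit sage.
      Visit tulip.
    Visit daisy.
  Visit teak.
Visit rye.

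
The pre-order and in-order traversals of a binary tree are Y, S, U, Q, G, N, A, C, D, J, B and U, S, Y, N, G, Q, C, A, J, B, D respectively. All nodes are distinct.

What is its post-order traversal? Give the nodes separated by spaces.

U S N G C B J D A Q Y

The first element of pre-order is the root; it splits in-order into left and right subtrees.
Root Y: left subtree has 2 nodes {U, S}, right has 8 {N, G, Q, C, A, J, B, D}.
  Root S: left subtree has 1 node {U}, right has 0 { }.
  Root Q: left subtree has 2 nodes {N, G}, right has 5 {C, A, J, B, D}.
    Root G: left subtree has 1 node {N}, right has 0 { }.
    Root A: left subtree has 1 node {C}, right has 3 {J, B, D}.
      Root D: left subtree has 2 nodes {J, B}, right has 0 { }.
        Root J: left subtree has 0 nodes { }, right has 1 {B}.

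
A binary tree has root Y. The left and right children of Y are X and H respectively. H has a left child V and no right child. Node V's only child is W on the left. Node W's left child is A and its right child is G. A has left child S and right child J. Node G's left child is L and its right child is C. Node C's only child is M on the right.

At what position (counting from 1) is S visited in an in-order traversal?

In-order visits the left subtree, then the node, then the right subtree.
At Y: go left to X.
  X is a leaf — visit X.
Visit Y.
At Y: go right to H.
  At H: go left to V.
    At V: go left to W.
      At W: go left to A.
        At A: go left to S.
          S is a leaf — visit S.
        Visit A.
        At A: go right to J.
          J is a leaf — visit J.
      Visit W.
      At W: go right to G.
        At G: go left to L.
          L is a leaf — visit L.
        Visit G.
        At G: go right to C.
          At C: no left child.
          Visit C.
          At C: go right to M.
            M is a leaf — visit M.
    Visit V.
    At V: no right child.
  Visit H.
  At H: no right child.
Full in-order sequence: X, Y, S, A, J, W, L, G, C, M, V, H.

3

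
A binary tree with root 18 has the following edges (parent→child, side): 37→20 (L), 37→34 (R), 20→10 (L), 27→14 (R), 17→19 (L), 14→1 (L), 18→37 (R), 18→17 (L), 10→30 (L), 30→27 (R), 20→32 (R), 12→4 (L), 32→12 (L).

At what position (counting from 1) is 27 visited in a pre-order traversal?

8

Pre-order visits the node, then its left subtree, then its right subtree.
Visit 18.
At 18: go left to 17.
  Visit 17.
  At 17: go left to 19.
    19 is a leaf — visit 19.
  At 17: no right child.
At 18: go right to 37.
  Visit 37.
  At 37: go left to 20.
    Visit 20.
    At 20: go left to 10.
      Visit 10.
      At 10: go left to 30.
        Visit 30.
        At 30: no left child.
        At 30: go right to 27.
          Visit 27.
          At 27: no left child.
          At 27: go right to 14.
            Visit 14.
            At 14: go left to 1.
              1 is a leaf — visit 1.
            At 14: no right child.
      At 10: no right child.
    At 20: go right to 32.
      Visit 32.
      At 32: go left to 12.
        Visit 12.
        At 12: go left to 4.
          4 is a leaf — visit 4.
        At 12: no right child.
      At 32: no right child.
  At 37: go right to 34.
    34 is a leaf — visit 34.
Full pre-order sequence: 18, 17, 19, 37, 20, 10, 30, 27, 14, 1, 32, 12, 4, 34.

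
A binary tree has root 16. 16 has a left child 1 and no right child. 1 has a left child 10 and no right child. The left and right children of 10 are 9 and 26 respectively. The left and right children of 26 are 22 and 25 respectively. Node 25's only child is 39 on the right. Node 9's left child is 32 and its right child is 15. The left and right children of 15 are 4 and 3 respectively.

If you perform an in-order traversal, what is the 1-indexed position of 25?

9

In-order visits the left subtree, then the node, then the right subtree.
At 16: go left to 1.
  At 1: go left to 10.
    At 10: go left to 9.
      At 9: go left to 32.
        32 is a leaf — visit 32.
      Visit 9.
      At 9: go right to 15.
        At 15: go left to 4.
          4 is a leaf — visit 4.
        Visit 15.
        At 15: go right to 3.
          3 is a leaf — visit 3.
    Visit 10.
    At 10: go right to 26.
      At 26: go left to 22.
        22 is a leaf — visit 22.
      Visit 26.
      At 26: go right to 25.
        At 25: no left child.
        Visit 25.
        At 25: go right to 39.
          39 is a leaf — visit 39.
  Visit 1.
  At 1: no right child.
Visit 16.
At 16: no right child.
Full in-order sequence: 32, 9, 4, 15, 3, 10, 22, 26, 25, 39, 1, 16.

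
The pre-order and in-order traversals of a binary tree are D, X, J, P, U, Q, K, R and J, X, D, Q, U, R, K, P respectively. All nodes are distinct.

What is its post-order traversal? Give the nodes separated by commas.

The first element of pre-order is the root; it splits in-order into left and right subtrees.
Root D: left subtree has 2 nodes {J, X}, right has 5 {Q, U, R, K, P}.
  Root X: left subtree has 1 node {J}, right has 0 { }.
  Root P: left subtree has 4 nodes {Q, U, R, K}, right has 0 { }.
    Root U: left subtree has 1 node {Q}, right has 2 {R, K}.
      Root K: left subtree has 1 node {R}, right has 0 { }.

J, X, Q, R, K, U, P, D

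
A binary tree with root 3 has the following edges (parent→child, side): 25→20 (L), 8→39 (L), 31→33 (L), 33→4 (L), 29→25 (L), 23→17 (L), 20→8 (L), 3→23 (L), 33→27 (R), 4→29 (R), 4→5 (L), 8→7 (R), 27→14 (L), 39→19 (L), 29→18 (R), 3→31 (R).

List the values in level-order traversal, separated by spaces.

Level-order visits nodes level by level from the root, left to right within each level.
Level 0: 3
Level 1: 23, 31
Level 2: 17, 33
Level 3: 4, 27
Level 4: 5, 29, 14
Level 5: 25, 18
Level 6: 20
Level 7: 8
Level 8: 39, 7
Level 9: 19

3 23 31 17 33 4 27 5 29 14 25 18 20 8 39 7 19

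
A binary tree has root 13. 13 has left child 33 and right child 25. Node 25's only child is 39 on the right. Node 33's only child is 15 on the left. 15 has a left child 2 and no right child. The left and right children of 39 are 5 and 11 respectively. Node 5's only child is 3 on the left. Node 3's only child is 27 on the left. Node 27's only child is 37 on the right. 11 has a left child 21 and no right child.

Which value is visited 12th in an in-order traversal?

In-order visits the left subtree, then the node, then the right subtree.
At 13: go left to 33.
  At 33: go left to 15.
    At 15: go left to 2.
      2 is a leaf — visit 2.
    Visit 15.
    At 15: no right child.
  Visit 33.
  At 33: no right child.
Visit 13.
At 13: go right to 25.
  At 25: no left child.
  Visit 25.
  At 25: go right to 39.
    At 39: go left to 5.
      At 5: go left to 3.
        At 3: go left to 27.
          At 27: no left child.
          Visit 27.
          At 27: go right to 37.
            37 is a leaf — visit 37.
        Visit 3.
        At 3: no right child.
      Visit 5.
      At 5: no right child.
    Visit 39.
    At 39: go right to 11.
      At 11: go left to 21.
        21 is a leaf — visit 21.
      Visit 11.
      At 11: no right child.
Full in-order sequence: 2, 15, 33, 13, 25, 27, 37, 3, 5, 39, 21, 11.

11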